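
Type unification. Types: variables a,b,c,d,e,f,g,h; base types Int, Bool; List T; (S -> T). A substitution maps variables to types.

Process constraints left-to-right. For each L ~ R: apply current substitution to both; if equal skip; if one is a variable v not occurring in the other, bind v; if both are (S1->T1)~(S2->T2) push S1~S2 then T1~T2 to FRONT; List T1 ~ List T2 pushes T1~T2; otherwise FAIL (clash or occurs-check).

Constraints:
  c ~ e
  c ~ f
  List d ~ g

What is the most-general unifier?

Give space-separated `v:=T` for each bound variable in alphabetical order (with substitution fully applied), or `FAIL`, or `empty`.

step 1: unify c ~ e  [subst: {-} | 2 pending]
  bind c := e
step 2: unify e ~ f  [subst: {c:=e} | 1 pending]
  bind e := f
step 3: unify List d ~ g  [subst: {c:=e, e:=f} | 0 pending]
  bind g := List d

Answer: c:=f e:=f g:=List d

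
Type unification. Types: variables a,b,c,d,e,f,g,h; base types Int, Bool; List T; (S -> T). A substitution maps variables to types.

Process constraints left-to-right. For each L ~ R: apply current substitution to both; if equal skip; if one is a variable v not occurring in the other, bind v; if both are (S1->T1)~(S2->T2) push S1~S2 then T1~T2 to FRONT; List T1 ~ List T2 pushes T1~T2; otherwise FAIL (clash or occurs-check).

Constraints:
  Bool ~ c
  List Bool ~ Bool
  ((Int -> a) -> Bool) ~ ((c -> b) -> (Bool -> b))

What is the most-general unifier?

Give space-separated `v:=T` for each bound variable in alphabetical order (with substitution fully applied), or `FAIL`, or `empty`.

Answer: FAIL

Derivation:
step 1: unify Bool ~ c  [subst: {-} | 2 pending]
  bind c := Bool
step 2: unify List Bool ~ Bool  [subst: {c:=Bool} | 1 pending]
  clash: List Bool vs Bool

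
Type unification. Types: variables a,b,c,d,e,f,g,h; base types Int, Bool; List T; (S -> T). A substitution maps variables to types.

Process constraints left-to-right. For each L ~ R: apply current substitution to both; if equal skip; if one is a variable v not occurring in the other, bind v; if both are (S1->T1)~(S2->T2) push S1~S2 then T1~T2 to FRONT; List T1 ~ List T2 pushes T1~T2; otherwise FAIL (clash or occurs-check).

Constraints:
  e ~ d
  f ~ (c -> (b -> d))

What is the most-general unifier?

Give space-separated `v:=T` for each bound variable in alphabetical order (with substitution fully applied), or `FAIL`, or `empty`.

Answer: e:=d f:=(c -> (b -> d))

Derivation:
step 1: unify e ~ d  [subst: {-} | 1 pending]
  bind e := d
step 2: unify f ~ (c -> (b -> d))  [subst: {e:=d} | 0 pending]
  bind f := (c -> (b -> d))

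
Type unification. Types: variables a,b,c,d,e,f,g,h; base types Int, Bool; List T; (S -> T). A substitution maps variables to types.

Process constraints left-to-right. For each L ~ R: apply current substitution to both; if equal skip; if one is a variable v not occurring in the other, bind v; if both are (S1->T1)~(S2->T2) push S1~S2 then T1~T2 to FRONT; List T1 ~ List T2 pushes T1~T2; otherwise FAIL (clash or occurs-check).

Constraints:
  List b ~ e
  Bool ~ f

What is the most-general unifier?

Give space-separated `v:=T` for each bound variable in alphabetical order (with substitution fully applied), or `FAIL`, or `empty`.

step 1: unify List b ~ e  [subst: {-} | 1 pending]
  bind e := List b
step 2: unify Bool ~ f  [subst: {e:=List b} | 0 pending]
  bind f := Bool

Answer: e:=List b f:=Bool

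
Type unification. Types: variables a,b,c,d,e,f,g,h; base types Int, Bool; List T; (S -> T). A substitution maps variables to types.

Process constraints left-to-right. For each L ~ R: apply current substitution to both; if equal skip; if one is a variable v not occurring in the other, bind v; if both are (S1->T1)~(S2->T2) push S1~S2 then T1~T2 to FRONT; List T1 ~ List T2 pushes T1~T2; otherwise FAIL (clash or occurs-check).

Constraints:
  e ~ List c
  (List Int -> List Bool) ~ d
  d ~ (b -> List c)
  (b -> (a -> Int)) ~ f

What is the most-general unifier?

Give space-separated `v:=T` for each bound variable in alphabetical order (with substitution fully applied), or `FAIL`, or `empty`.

step 1: unify e ~ List c  [subst: {-} | 3 pending]
  bind e := List c
step 2: unify (List Int -> List Bool) ~ d  [subst: {e:=List c} | 2 pending]
  bind d := (List Int -> List Bool)
step 3: unify (List Int -> List Bool) ~ (b -> List c)  [subst: {e:=List c, d:=(List Int -> List Bool)} | 1 pending]
  -> decompose arrow: push List Int~b, List Bool~List c
step 4: unify List Int ~ b  [subst: {e:=List c, d:=(List Int -> List Bool)} | 2 pending]
  bind b := List Int
step 5: unify List Bool ~ List c  [subst: {e:=List c, d:=(List Int -> List Bool), b:=List Int} | 1 pending]
  -> decompose List: push Bool~c
step 6: unify Bool ~ c  [subst: {e:=List c, d:=(List Int -> List Bool), b:=List Int} | 1 pending]
  bind c := Bool
step 7: unify (List Int -> (a -> Int)) ~ f  [subst: {e:=List c, d:=(List Int -> List Bool), b:=List Int, c:=Bool} | 0 pending]
  bind f := (List Int -> (a -> Int))

Answer: b:=List Int c:=Bool d:=(List Int -> List Bool) e:=List Bool f:=(List Int -> (a -> Int))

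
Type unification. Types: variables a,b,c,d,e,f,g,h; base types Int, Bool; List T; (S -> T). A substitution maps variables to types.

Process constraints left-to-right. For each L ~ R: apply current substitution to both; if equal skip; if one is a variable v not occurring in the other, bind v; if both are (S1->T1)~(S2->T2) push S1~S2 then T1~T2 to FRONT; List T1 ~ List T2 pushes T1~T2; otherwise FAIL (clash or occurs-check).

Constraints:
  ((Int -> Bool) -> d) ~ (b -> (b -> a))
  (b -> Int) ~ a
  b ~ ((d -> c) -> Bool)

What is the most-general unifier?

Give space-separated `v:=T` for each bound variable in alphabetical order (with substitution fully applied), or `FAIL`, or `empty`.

Answer: FAIL

Derivation:
step 1: unify ((Int -> Bool) -> d) ~ (b -> (b -> a))  [subst: {-} | 2 pending]
  -> decompose arrow: push (Int -> Bool)~b, d~(b -> a)
step 2: unify (Int -> Bool) ~ b  [subst: {-} | 3 pending]
  bind b := (Int -> Bool)
step 3: unify d ~ ((Int -> Bool) -> a)  [subst: {b:=(Int -> Bool)} | 2 pending]
  bind d := ((Int -> Bool) -> a)
step 4: unify ((Int -> Bool) -> Int) ~ a  [subst: {b:=(Int -> Bool), d:=((Int -> Bool) -> a)} | 1 pending]
  bind a := ((Int -> Bool) -> Int)
step 5: unify (Int -> Bool) ~ ((((Int -> Bool) -> ((Int -> Bool) -> Int)) -> c) -> Bool)  [subst: {b:=(Int -> Bool), d:=((Int -> Bool) -> a), a:=((Int -> Bool) -> Int)} | 0 pending]
  -> decompose arrow: push Int~(((Int -> Bool) -> ((Int -> Bool) -> Int)) -> c), Bool~Bool
step 6: unify Int ~ (((Int -> Bool) -> ((Int -> Bool) -> Int)) -> c)  [subst: {b:=(Int -> Bool), d:=((Int -> Bool) -> a), a:=((Int -> Bool) -> Int)} | 1 pending]
  clash: Int vs (((Int -> Bool) -> ((Int -> Bool) -> Int)) -> c)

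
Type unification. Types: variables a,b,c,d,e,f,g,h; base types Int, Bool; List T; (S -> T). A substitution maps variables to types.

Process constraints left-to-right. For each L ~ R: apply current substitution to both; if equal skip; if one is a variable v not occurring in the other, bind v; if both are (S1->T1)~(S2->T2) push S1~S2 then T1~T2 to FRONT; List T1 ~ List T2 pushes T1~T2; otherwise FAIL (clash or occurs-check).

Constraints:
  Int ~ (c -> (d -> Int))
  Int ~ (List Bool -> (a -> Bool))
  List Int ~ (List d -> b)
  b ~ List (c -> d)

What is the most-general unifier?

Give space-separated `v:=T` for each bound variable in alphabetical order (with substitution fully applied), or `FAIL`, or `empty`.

Answer: FAIL

Derivation:
step 1: unify Int ~ (c -> (d -> Int))  [subst: {-} | 3 pending]
  clash: Int vs (c -> (d -> Int))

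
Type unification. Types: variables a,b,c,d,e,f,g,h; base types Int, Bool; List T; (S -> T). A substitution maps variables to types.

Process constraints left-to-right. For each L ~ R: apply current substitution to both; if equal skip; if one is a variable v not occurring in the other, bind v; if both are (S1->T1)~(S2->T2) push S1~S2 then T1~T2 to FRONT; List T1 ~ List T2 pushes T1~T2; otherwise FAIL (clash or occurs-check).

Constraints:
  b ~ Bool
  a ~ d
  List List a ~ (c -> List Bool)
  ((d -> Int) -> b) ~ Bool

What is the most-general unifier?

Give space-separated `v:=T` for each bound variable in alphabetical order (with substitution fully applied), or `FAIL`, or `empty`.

Answer: FAIL

Derivation:
step 1: unify b ~ Bool  [subst: {-} | 3 pending]
  bind b := Bool
step 2: unify a ~ d  [subst: {b:=Bool} | 2 pending]
  bind a := d
step 3: unify List List d ~ (c -> List Bool)  [subst: {b:=Bool, a:=d} | 1 pending]
  clash: List List d vs (c -> List Bool)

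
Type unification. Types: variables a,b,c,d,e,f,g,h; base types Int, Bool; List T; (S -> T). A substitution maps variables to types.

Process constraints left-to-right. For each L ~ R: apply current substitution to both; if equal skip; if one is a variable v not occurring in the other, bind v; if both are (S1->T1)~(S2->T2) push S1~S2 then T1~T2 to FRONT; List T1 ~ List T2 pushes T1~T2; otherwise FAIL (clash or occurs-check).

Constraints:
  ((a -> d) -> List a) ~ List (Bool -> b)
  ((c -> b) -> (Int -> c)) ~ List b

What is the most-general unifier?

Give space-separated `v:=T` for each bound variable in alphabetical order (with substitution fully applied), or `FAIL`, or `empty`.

step 1: unify ((a -> d) -> List a) ~ List (Bool -> b)  [subst: {-} | 1 pending]
  clash: ((a -> d) -> List a) vs List (Bool -> b)

Answer: FAIL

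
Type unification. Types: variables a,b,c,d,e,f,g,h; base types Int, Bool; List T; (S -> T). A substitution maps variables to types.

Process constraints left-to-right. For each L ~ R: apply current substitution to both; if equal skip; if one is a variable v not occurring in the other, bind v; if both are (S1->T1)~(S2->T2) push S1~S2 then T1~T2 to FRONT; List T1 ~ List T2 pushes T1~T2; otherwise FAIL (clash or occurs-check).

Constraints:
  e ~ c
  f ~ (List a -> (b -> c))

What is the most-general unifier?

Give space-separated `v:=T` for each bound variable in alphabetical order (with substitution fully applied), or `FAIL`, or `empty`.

step 1: unify e ~ c  [subst: {-} | 1 pending]
  bind e := c
step 2: unify f ~ (List a -> (b -> c))  [subst: {e:=c} | 0 pending]
  bind f := (List a -> (b -> c))

Answer: e:=c f:=(List a -> (b -> c))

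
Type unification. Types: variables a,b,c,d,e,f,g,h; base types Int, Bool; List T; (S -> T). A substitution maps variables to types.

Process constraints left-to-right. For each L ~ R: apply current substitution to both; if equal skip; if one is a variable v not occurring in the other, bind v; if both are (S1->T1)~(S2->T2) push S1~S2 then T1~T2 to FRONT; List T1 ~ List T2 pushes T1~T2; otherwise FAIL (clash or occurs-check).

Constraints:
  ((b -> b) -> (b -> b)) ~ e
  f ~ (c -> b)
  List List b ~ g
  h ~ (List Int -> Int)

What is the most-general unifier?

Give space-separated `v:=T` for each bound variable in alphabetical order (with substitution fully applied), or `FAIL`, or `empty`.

Answer: e:=((b -> b) -> (b -> b)) f:=(c -> b) g:=List List b h:=(List Int -> Int)

Derivation:
step 1: unify ((b -> b) -> (b -> b)) ~ e  [subst: {-} | 3 pending]
  bind e := ((b -> b) -> (b -> b))
step 2: unify f ~ (c -> b)  [subst: {e:=((b -> b) -> (b -> b))} | 2 pending]
  bind f := (c -> b)
step 3: unify List List b ~ g  [subst: {e:=((b -> b) -> (b -> b)), f:=(c -> b)} | 1 pending]
  bind g := List List b
step 4: unify h ~ (List Int -> Int)  [subst: {e:=((b -> b) -> (b -> b)), f:=(c -> b), g:=List List b} | 0 pending]
  bind h := (List Int -> Int)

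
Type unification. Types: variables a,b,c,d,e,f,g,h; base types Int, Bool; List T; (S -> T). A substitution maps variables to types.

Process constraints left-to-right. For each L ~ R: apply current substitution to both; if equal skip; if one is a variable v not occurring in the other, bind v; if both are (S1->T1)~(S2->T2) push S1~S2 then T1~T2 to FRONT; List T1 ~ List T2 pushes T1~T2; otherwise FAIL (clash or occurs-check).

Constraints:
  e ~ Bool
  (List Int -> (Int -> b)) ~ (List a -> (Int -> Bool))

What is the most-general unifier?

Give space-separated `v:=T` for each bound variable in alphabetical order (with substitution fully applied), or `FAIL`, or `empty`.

step 1: unify e ~ Bool  [subst: {-} | 1 pending]
  bind e := Bool
step 2: unify (List Int -> (Int -> b)) ~ (List a -> (Int -> Bool))  [subst: {e:=Bool} | 0 pending]
  -> decompose arrow: push List Int~List a, (Int -> b)~(Int -> Bool)
step 3: unify List Int ~ List a  [subst: {e:=Bool} | 1 pending]
  -> decompose List: push Int~a
step 4: unify Int ~ a  [subst: {e:=Bool} | 1 pending]
  bind a := Int
step 5: unify (Int -> b) ~ (Int -> Bool)  [subst: {e:=Bool, a:=Int} | 0 pending]
  -> decompose arrow: push Int~Int, b~Bool
step 6: unify Int ~ Int  [subst: {e:=Bool, a:=Int} | 1 pending]
  -> identical, skip
step 7: unify b ~ Bool  [subst: {e:=Bool, a:=Int} | 0 pending]
  bind b := Bool

Answer: a:=Int b:=Bool e:=Bool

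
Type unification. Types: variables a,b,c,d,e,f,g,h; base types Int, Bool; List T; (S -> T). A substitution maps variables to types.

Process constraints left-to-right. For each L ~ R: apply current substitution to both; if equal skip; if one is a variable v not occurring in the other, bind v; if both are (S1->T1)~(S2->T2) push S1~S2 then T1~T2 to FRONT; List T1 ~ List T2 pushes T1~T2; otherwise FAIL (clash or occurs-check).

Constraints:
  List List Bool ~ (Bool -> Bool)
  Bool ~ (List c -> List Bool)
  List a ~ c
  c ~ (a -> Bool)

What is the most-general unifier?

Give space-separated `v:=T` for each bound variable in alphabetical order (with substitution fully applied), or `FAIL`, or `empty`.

step 1: unify List List Bool ~ (Bool -> Bool)  [subst: {-} | 3 pending]
  clash: List List Bool vs (Bool -> Bool)

Answer: FAIL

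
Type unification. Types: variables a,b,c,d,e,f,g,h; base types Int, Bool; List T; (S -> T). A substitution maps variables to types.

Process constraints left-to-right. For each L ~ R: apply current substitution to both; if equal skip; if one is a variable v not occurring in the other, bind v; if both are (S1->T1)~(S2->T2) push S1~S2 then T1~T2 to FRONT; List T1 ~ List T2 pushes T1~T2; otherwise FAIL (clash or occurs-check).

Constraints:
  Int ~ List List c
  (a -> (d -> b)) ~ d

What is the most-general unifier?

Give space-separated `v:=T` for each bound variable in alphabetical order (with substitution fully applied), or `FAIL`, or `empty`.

Answer: FAIL

Derivation:
step 1: unify Int ~ List List c  [subst: {-} | 1 pending]
  clash: Int vs List List c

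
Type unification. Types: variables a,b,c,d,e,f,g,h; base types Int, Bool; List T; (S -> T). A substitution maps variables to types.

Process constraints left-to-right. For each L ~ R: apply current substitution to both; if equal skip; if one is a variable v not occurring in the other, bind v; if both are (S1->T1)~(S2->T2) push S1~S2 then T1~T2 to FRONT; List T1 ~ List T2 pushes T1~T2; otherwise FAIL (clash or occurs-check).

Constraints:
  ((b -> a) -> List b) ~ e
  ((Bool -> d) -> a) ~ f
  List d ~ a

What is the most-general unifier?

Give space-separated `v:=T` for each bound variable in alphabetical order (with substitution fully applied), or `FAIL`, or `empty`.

step 1: unify ((b -> a) -> List b) ~ e  [subst: {-} | 2 pending]
  bind e := ((b -> a) -> List b)
step 2: unify ((Bool -> d) -> a) ~ f  [subst: {e:=((b -> a) -> List b)} | 1 pending]
  bind f := ((Bool -> d) -> a)
step 3: unify List d ~ a  [subst: {e:=((b -> a) -> List b), f:=((Bool -> d) -> a)} | 0 pending]
  bind a := List d

Answer: a:=List d e:=((b -> List d) -> List b) f:=((Bool -> d) -> List d)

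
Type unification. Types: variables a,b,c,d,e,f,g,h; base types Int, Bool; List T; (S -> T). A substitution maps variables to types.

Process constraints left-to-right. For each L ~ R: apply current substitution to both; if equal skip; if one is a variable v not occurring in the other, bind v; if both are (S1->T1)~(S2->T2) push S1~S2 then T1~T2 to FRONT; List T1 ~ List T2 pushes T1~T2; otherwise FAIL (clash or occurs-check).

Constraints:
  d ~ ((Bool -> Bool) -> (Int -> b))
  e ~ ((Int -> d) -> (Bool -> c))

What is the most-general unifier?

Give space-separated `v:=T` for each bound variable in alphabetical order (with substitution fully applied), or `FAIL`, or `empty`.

Answer: d:=((Bool -> Bool) -> (Int -> b)) e:=((Int -> ((Bool -> Bool) -> (Int -> b))) -> (Bool -> c))

Derivation:
step 1: unify d ~ ((Bool -> Bool) -> (Int -> b))  [subst: {-} | 1 pending]
  bind d := ((Bool -> Bool) -> (Int -> b))
step 2: unify e ~ ((Int -> ((Bool -> Bool) -> (Int -> b))) -> (Bool -> c))  [subst: {d:=((Bool -> Bool) -> (Int -> b))} | 0 pending]
  bind e := ((Int -> ((Bool -> Bool) -> (Int -> b))) -> (Bool -> c))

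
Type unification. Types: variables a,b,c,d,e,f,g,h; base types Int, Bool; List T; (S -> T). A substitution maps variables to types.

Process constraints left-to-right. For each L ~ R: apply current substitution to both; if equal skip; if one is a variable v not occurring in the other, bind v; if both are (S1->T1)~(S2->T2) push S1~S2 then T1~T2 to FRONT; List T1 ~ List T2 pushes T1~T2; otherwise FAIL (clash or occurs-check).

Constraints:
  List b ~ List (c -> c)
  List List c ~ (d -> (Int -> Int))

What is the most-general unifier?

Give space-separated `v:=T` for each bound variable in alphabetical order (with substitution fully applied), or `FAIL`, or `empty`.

step 1: unify List b ~ List (c -> c)  [subst: {-} | 1 pending]
  -> decompose List: push b~(c -> c)
step 2: unify b ~ (c -> c)  [subst: {-} | 1 pending]
  bind b := (c -> c)
step 3: unify List List c ~ (d -> (Int -> Int))  [subst: {b:=(c -> c)} | 0 pending]
  clash: List List c vs (d -> (Int -> Int))

Answer: FAIL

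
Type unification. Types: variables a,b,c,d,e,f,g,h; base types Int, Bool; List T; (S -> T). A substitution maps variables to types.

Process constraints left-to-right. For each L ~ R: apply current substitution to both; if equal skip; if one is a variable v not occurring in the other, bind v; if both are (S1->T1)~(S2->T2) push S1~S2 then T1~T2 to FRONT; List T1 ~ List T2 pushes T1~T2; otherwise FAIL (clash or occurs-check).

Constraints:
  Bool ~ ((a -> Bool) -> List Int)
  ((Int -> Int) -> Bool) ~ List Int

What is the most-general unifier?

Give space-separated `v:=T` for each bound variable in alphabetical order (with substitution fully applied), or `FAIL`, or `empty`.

Answer: FAIL

Derivation:
step 1: unify Bool ~ ((a -> Bool) -> List Int)  [subst: {-} | 1 pending]
  clash: Bool vs ((a -> Bool) -> List Int)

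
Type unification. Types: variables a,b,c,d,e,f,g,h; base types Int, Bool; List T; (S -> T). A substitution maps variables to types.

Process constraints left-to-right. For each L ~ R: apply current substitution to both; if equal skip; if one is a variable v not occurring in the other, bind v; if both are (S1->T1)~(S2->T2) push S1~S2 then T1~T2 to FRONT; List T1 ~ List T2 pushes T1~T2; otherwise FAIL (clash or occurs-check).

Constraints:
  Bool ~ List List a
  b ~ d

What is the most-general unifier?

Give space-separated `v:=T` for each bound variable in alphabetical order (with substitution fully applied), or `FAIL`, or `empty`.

step 1: unify Bool ~ List List a  [subst: {-} | 1 pending]
  clash: Bool vs List List a

Answer: FAIL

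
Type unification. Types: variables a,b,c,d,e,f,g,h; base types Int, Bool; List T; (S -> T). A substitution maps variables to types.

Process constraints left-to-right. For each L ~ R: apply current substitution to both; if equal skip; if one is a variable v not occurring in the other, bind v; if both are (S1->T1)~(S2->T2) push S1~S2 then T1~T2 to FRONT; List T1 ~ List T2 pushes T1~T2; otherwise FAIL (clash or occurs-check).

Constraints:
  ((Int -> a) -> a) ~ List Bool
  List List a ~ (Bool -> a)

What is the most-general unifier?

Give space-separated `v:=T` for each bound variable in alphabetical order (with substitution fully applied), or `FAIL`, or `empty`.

Answer: FAIL

Derivation:
step 1: unify ((Int -> a) -> a) ~ List Bool  [subst: {-} | 1 pending]
  clash: ((Int -> a) -> a) vs List Bool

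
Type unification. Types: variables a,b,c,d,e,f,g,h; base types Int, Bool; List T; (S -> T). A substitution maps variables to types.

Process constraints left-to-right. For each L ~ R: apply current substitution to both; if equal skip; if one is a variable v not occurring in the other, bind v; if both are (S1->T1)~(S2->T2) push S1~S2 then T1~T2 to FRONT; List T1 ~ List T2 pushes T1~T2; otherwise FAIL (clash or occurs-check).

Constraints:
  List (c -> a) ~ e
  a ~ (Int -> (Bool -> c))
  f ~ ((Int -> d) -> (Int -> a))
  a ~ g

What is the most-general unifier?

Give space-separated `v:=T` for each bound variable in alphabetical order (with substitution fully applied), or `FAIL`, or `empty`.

Answer: a:=(Int -> (Bool -> c)) e:=List (c -> (Int -> (Bool -> c))) f:=((Int -> d) -> (Int -> (Int -> (Bool -> c)))) g:=(Int -> (Bool -> c))

Derivation:
step 1: unify List (c -> a) ~ e  [subst: {-} | 3 pending]
  bind e := List (c -> a)
step 2: unify a ~ (Int -> (Bool -> c))  [subst: {e:=List (c -> a)} | 2 pending]
  bind a := (Int -> (Bool -> c))
step 3: unify f ~ ((Int -> d) -> (Int -> (Int -> (Bool -> c))))  [subst: {e:=List (c -> a), a:=(Int -> (Bool -> c))} | 1 pending]
  bind f := ((Int -> d) -> (Int -> (Int -> (Bool -> c))))
step 4: unify (Int -> (Bool -> c)) ~ g  [subst: {e:=List (c -> a), a:=(Int -> (Bool -> c)), f:=((Int -> d) -> (Int -> (Int -> (Bool -> c))))} | 0 pending]
  bind g := (Int -> (Bool -> c))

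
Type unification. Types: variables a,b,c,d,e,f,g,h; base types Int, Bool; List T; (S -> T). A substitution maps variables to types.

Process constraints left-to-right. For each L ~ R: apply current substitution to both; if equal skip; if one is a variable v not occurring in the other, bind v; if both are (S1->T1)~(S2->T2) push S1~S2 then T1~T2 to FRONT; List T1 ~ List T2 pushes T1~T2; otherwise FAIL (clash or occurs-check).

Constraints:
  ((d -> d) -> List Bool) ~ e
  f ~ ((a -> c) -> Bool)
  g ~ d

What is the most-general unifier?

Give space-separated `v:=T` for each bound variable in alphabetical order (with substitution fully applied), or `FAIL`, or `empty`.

step 1: unify ((d -> d) -> List Bool) ~ e  [subst: {-} | 2 pending]
  bind e := ((d -> d) -> List Bool)
step 2: unify f ~ ((a -> c) -> Bool)  [subst: {e:=((d -> d) -> List Bool)} | 1 pending]
  bind f := ((a -> c) -> Bool)
step 3: unify g ~ d  [subst: {e:=((d -> d) -> List Bool), f:=((a -> c) -> Bool)} | 0 pending]
  bind g := d

Answer: e:=((d -> d) -> List Bool) f:=((a -> c) -> Bool) g:=d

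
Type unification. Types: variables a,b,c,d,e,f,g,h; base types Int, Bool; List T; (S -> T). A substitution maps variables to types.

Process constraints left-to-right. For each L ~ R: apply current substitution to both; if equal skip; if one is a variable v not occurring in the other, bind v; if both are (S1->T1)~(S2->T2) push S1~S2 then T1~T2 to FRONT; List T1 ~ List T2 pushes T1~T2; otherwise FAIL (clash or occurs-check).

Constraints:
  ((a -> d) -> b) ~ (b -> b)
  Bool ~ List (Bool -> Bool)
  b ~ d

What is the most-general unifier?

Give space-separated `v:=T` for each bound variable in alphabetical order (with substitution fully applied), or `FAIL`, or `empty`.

step 1: unify ((a -> d) -> b) ~ (b -> b)  [subst: {-} | 2 pending]
  -> decompose arrow: push (a -> d)~b, b~b
step 2: unify (a -> d) ~ b  [subst: {-} | 3 pending]
  bind b := (a -> d)
step 3: unify (a -> d) ~ (a -> d)  [subst: {b:=(a -> d)} | 2 pending]
  -> identical, skip
step 4: unify Bool ~ List (Bool -> Bool)  [subst: {b:=(a -> d)} | 1 pending]
  clash: Bool vs List (Bool -> Bool)

Answer: FAIL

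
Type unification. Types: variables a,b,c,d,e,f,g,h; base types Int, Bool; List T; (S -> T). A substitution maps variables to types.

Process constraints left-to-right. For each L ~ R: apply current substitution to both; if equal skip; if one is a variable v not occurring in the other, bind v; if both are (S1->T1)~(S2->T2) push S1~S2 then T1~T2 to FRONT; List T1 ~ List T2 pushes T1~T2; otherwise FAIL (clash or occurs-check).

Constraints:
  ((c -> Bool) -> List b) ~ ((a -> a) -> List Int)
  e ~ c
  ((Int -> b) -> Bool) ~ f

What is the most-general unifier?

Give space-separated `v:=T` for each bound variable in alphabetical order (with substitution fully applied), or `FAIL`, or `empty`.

Answer: a:=Bool b:=Int c:=Bool e:=Bool f:=((Int -> Int) -> Bool)

Derivation:
step 1: unify ((c -> Bool) -> List b) ~ ((a -> a) -> List Int)  [subst: {-} | 2 pending]
  -> decompose arrow: push (c -> Bool)~(a -> a), List b~List Int
step 2: unify (c -> Bool) ~ (a -> a)  [subst: {-} | 3 pending]
  -> decompose arrow: push c~a, Bool~a
step 3: unify c ~ a  [subst: {-} | 4 pending]
  bind c := a
step 4: unify Bool ~ a  [subst: {c:=a} | 3 pending]
  bind a := Bool
step 5: unify List b ~ List Int  [subst: {c:=a, a:=Bool} | 2 pending]
  -> decompose List: push b~Int
step 6: unify b ~ Int  [subst: {c:=a, a:=Bool} | 2 pending]
  bind b := Int
step 7: unify e ~ Bool  [subst: {c:=a, a:=Bool, b:=Int} | 1 pending]
  bind e := Bool
step 8: unify ((Int -> Int) -> Bool) ~ f  [subst: {c:=a, a:=Bool, b:=Int, e:=Bool} | 0 pending]
  bind f := ((Int -> Int) -> Bool)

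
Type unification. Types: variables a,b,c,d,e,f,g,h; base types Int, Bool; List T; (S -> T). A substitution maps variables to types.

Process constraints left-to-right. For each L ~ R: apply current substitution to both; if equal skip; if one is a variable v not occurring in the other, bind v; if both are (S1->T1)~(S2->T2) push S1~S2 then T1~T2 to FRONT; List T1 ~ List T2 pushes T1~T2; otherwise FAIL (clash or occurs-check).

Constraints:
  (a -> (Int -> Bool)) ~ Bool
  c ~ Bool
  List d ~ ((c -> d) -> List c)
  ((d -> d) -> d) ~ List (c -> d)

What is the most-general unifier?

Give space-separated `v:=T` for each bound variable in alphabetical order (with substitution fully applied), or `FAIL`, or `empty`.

Answer: FAIL

Derivation:
step 1: unify (a -> (Int -> Bool)) ~ Bool  [subst: {-} | 3 pending]
  clash: (a -> (Int -> Bool)) vs Bool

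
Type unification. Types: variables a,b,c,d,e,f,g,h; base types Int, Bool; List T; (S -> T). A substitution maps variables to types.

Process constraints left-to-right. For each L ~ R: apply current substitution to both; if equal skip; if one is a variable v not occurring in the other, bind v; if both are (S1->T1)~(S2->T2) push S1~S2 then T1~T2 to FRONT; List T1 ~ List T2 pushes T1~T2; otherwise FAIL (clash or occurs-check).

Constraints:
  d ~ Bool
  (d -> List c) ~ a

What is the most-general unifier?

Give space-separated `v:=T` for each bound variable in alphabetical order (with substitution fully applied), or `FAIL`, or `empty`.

step 1: unify d ~ Bool  [subst: {-} | 1 pending]
  bind d := Bool
step 2: unify (Bool -> List c) ~ a  [subst: {d:=Bool} | 0 pending]
  bind a := (Bool -> List c)

Answer: a:=(Bool -> List c) d:=Bool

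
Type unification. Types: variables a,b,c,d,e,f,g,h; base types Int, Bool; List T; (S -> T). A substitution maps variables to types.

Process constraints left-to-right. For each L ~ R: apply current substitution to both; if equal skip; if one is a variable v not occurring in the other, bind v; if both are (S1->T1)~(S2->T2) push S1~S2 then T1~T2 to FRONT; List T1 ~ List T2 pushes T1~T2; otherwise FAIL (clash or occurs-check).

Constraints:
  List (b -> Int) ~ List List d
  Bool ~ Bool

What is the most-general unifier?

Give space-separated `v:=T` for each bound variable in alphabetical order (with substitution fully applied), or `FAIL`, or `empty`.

Answer: FAIL

Derivation:
step 1: unify List (b -> Int) ~ List List d  [subst: {-} | 1 pending]
  -> decompose List: push (b -> Int)~List d
step 2: unify (b -> Int) ~ List d  [subst: {-} | 1 pending]
  clash: (b -> Int) vs List d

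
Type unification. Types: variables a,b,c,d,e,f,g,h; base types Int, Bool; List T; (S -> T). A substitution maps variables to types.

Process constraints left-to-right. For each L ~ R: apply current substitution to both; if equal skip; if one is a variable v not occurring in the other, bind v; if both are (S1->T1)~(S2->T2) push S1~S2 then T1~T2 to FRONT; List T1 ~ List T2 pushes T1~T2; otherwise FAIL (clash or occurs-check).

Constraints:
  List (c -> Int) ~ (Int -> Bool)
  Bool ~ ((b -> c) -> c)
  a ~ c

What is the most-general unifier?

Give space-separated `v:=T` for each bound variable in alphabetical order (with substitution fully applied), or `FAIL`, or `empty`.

step 1: unify List (c -> Int) ~ (Int -> Bool)  [subst: {-} | 2 pending]
  clash: List (c -> Int) vs (Int -> Bool)

Answer: FAIL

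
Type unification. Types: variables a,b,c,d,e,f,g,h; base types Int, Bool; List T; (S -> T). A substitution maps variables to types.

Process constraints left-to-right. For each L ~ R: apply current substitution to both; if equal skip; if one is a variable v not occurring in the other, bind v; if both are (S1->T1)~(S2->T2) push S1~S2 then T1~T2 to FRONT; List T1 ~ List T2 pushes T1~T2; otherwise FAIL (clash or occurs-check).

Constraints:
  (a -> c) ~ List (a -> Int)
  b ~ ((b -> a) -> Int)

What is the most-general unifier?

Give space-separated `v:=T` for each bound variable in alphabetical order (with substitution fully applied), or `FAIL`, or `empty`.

step 1: unify (a -> c) ~ List (a -> Int)  [subst: {-} | 1 pending]
  clash: (a -> c) vs List (a -> Int)

Answer: FAIL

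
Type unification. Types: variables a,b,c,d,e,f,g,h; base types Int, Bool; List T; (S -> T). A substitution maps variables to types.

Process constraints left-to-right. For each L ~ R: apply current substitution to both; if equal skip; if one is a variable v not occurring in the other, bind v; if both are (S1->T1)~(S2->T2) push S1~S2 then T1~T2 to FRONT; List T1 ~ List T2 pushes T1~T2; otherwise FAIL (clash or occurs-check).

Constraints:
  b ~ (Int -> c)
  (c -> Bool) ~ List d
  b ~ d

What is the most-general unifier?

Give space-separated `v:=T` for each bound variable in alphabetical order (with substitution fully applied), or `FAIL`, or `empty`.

Answer: FAIL

Derivation:
step 1: unify b ~ (Int -> c)  [subst: {-} | 2 pending]
  bind b := (Int -> c)
step 2: unify (c -> Bool) ~ List d  [subst: {b:=(Int -> c)} | 1 pending]
  clash: (c -> Bool) vs List d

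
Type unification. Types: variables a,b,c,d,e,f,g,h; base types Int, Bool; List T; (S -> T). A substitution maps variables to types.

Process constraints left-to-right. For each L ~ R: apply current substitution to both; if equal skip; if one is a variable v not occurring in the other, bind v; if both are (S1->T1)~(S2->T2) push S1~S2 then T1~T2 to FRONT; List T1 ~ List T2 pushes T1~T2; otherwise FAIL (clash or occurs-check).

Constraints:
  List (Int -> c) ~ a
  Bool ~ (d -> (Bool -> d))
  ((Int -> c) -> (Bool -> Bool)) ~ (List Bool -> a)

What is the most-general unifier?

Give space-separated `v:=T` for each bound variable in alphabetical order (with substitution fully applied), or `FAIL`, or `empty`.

step 1: unify List (Int -> c) ~ a  [subst: {-} | 2 pending]
  bind a := List (Int -> c)
step 2: unify Bool ~ (d -> (Bool -> d))  [subst: {a:=List (Int -> c)} | 1 pending]
  clash: Bool vs (d -> (Bool -> d))

Answer: FAIL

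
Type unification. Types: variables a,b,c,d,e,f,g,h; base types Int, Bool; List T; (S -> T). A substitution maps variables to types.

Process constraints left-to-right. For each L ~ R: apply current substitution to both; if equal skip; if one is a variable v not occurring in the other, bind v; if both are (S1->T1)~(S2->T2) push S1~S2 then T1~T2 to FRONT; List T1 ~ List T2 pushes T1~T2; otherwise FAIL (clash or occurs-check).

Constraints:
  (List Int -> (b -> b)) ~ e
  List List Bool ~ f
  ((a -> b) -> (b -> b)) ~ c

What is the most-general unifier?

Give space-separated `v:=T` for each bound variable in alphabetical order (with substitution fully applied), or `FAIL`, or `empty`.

step 1: unify (List Int -> (b -> b)) ~ e  [subst: {-} | 2 pending]
  bind e := (List Int -> (b -> b))
step 2: unify List List Bool ~ f  [subst: {e:=(List Int -> (b -> b))} | 1 pending]
  bind f := List List Bool
step 3: unify ((a -> b) -> (b -> b)) ~ c  [subst: {e:=(List Int -> (b -> b)), f:=List List Bool} | 0 pending]
  bind c := ((a -> b) -> (b -> b))

Answer: c:=((a -> b) -> (b -> b)) e:=(List Int -> (b -> b)) f:=List List Bool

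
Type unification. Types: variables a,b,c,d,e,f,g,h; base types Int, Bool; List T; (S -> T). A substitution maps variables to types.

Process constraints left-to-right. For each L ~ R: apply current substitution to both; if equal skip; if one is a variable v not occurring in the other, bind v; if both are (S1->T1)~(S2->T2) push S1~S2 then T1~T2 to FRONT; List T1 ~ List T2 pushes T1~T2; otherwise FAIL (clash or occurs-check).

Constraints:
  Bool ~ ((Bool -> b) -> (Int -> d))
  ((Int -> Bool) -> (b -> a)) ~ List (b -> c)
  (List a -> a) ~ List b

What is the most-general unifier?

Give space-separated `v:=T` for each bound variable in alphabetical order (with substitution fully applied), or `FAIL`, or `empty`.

step 1: unify Bool ~ ((Bool -> b) -> (Int -> d))  [subst: {-} | 2 pending]
  clash: Bool vs ((Bool -> b) -> (Int -> d))

Answer: FAIL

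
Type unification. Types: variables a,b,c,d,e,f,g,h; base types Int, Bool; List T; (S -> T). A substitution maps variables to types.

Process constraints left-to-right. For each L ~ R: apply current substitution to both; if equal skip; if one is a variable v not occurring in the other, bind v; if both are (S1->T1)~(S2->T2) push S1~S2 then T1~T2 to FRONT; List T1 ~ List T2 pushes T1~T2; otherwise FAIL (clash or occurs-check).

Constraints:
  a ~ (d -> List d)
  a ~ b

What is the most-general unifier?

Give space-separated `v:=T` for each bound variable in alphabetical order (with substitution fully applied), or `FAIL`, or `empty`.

step 1: unify a ~ (d -> List d)  [subst: {-} | 1 pending]
  bind a := (d -> List d)
step 2: unify (d -> List d) ~ b  [subst: {a:=(d -> List d)} | 0 pending]
  bind b := (d -> List d)

Answer: a:=(d -> List d) b:=(d -> List d)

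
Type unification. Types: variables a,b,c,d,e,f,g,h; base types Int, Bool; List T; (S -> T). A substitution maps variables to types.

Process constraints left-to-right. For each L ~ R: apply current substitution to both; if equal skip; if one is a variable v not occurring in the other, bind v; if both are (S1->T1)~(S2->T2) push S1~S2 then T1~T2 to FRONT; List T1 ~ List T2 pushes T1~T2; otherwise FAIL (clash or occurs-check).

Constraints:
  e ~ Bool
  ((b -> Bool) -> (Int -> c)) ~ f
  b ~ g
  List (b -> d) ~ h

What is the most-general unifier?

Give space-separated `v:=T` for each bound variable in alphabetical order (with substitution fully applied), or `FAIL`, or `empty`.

step 1: unify e ~ Bool  [subst: {-} | 3 pending]
  bind e := Bool
step 2: unify ((b -> Bool) -> (Int -> c)) ~ f  [subst: {e:=Bool} | 2 pending]
  bind f := ((b -> Bool) -> (Int -> c))
step 3: unify b ~ g  [subst: {e:=Bool, f:=((b -> Bool) -> (Int -> c))} | 1 pending]
  bind b := g
step 4: unify List (g -> d) ~ h  [subst: {e:=Bool, f:=((b -> Bool) -> (Int -> c)), b:=g} | 0 pending]
  bind h := List (g -> d)

Answer: b:=g e:=Bool f:=((g -> Bool) -> (Int -> c)) h:=List (g -> d)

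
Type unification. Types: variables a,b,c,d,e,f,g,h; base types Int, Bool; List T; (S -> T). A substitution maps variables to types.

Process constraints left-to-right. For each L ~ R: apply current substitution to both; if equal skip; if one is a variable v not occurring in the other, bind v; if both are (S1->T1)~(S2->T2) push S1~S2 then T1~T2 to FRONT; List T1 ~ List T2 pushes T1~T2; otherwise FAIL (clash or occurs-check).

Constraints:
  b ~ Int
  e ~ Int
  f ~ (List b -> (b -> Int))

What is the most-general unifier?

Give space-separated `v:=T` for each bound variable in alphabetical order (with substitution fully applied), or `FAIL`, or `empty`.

Answer: b:=Int e:=Int f:=(List Int -> (Int -> Int))

Derivation:
step 1: unify b ~ Int  [subst: {-} | 2 pending]
  bind b := Int
step 2: unify e ~ Int  [subst: {b:=Int} | 1 pending]
  bind e := Int
step 3: unify f ~ (List Int -> (Int -> Int))  [subst: {b:=Int, e:=Int} | 0 pending]
  bind f := (List Int -> (Int -> Int))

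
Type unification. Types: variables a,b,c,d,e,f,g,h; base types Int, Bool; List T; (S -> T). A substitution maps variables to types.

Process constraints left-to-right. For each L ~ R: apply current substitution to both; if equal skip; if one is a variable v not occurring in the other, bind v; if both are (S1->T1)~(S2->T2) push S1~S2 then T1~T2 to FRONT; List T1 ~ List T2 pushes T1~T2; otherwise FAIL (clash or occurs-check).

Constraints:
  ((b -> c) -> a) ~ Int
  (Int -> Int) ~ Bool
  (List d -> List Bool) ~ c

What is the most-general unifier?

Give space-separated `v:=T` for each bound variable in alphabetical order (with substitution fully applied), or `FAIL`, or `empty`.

step 1: unify ((b -> c) -> a) ~ Int  [subst: {-} | 2 pending]
  clash: ((b -> c) -> a) vs Int

Answer: FAIL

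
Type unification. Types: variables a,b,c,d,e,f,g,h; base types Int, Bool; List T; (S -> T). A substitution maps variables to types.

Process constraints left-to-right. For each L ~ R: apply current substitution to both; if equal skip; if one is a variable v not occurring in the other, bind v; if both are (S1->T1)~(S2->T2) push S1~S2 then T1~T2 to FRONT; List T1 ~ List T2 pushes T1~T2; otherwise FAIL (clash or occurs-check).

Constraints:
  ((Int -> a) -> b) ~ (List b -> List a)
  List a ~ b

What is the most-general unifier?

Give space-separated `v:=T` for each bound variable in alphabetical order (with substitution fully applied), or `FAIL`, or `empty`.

Answer: FAIL

Derivation:
step 1: unify ((Int -> a) -> b) ~ (List b -> List a)  [subst: {-} | 1 pending]
  -> decompose arrow: push (Int -> a)~List b, b~List a
step 2: unify (Int -> a) ~ List b  [subst: {-} | 2 pending]
  clash: (Int -> a) vs List b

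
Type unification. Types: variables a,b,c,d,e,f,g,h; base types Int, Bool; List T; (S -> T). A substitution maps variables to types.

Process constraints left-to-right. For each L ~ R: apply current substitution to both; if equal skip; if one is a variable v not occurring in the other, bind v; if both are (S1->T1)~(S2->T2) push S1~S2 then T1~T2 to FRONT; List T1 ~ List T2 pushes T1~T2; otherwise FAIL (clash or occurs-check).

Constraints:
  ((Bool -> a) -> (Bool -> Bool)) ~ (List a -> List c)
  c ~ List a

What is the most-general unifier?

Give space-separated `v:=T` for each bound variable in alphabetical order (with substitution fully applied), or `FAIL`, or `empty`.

Answer: FAIL

Derivation:
step 1: unify ((Bool -> a) -> (Bool -> Bool)) ~ (List a -> List c)  [subst: {-} | 1 pending]
  -> decompose arrow: push (Bool -> a)~List a, (Bool -> Bool)~List c
step 2: unify (Bool -> a) ~ List a  [subst: {-} | 2 pending]
  clash: (Bool -> a) vs List a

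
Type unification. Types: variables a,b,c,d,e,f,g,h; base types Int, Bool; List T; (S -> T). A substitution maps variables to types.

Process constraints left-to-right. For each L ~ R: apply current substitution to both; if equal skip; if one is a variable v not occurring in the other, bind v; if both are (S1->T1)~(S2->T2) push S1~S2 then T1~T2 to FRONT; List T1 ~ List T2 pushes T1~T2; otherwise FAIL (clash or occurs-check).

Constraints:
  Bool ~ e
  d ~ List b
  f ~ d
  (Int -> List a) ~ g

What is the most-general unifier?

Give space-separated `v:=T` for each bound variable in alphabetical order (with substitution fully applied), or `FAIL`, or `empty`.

step 1: unify Bool ~ e  [subst: {-} | 3 pending]
  bind e := Bool
step 2: unify d ~ List b  [subst: {e:=Bool} | 2 pending]
  bind d := List b
step 3: unify f ~ List b  [subst: {e:=Bool, d:=List b} | 1 pending]
  bind f := List b
step 4: unify (Int -> List a) ~ g  [subst: {e:=Bool, d:=List b, f:=List b} | 0 pending]
  bind g := (Int -> List a)

Answer: d:=List b e:=Bool f:=List b g:=(Int -> List a)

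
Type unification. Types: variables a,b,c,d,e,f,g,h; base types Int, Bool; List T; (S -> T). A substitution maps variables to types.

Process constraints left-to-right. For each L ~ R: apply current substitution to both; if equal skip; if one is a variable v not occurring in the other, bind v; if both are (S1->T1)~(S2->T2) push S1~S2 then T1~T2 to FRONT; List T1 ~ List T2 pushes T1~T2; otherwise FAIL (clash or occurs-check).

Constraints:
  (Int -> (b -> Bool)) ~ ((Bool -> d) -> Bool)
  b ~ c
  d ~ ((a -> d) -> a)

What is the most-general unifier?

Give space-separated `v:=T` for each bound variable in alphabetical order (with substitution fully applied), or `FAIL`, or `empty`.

step 1: unify (Int -> (b -> Bool)) ~ ((Bool -> d) -> Bool)  [subst: {-} | 2 pending]
  -> decompose arrow: push Int~(Bool -> d), (b -> Bool)~Bool
step 2: unify Int ~ (Bool -> d)  [subst: {-} | 3 pending]
  clash: Int vs (Bool -> d)

Answer: FAIL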